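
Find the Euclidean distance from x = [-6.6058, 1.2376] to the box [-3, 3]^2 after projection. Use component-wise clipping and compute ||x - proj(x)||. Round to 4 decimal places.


Project each component onto [-3, 3].
clip(-6.6058) = -3.0, clip(1.2376) = 1.2376
Projection = [-3.0, 1.2376]
Squared diffs: [13.0018, 0.0]
Distance = sqrt(13.0018) = 3.6058


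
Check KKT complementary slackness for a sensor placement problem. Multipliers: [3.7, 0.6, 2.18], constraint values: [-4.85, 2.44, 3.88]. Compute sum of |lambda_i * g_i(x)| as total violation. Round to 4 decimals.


KKT complementary slackness check:
lambda_1 * g_1 = 3.7 * -4.85 = -17.945
lambda_2 * g_2 = 0.6 * 2.44 = 1.464
lambda_3 * g_3 = 2.18 * 3.88 = 8.4584
Total violation = 17.945 + 1.464 + 8.4584 = 27.8674


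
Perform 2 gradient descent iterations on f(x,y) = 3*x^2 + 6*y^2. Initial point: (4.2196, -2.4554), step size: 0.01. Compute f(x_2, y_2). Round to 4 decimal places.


Gradient descent on f(x,y) = 3*x^2 + 6*y^2.
Starting point: (4.2196, -2.4554), alpha = 0.01
Step 1: grad_x = 2*3*4.2196 = 25.3176, grad_y = 2*6*-2.4554 = -29.4648
  x_1 = 4.2196 - 0.01*25.3176 = 3.9664
  y_1 = -2.4554 - 0.01*-29.4648 = -2.1608
Step 2: grad_x = 2*3*3.9664 = 23.7985, grad_y = 2*6*-2.1608 = -25.929
  x_2 = 3.9664 - 0.01*23.7985 = 3.7284
  y_2 = -2.1608 - 0.01*-25.929 = -1.9015
f(3.7284, -1.9015) = 3*3.7284^2 + 6*(-1.9015)^2 = 63.3971


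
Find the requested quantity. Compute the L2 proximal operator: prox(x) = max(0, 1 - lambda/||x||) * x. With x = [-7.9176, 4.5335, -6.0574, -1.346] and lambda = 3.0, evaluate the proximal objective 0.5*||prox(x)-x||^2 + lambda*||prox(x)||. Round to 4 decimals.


Step 1: Compute ||x||.
||x|| = 11.0338
Step 2: Compute scaling factor.
scale = max(0, 1 - 3.0/11.0338) = 0.7281
Step 3: prox(x) = [-5.7649, 3.3009, -4.4104, -0.98]
||prox(x)|| = 8.0338
Step 4: Proximal objective.
0.5*||prox-x||^2 = 4.5
lambda*||prox|| = 24.1014
Total = 28.6014


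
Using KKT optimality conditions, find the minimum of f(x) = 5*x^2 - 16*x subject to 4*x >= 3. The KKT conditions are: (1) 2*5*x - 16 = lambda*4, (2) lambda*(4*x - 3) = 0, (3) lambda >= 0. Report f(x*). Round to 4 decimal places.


Step 1: Try lambda = 0 (constraint inactive).
Stationarity: 2*5*x - 16 = 0
x* = 16/(2*5) = 1.6
Check constraint: 4*1.6 = 6.4 >= 3 -- satisfied.
Step 2: Compute optimal value.
f(x*) = 5*1.6^2 - 16*1.6 = -12.8


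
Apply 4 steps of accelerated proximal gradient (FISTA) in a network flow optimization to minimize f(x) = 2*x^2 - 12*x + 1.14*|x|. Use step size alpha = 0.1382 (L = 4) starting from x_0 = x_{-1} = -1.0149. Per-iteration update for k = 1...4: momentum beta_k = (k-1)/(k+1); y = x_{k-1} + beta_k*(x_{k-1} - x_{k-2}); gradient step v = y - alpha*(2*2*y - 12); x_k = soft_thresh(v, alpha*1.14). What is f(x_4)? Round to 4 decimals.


FISTA on f(x) = 2*x^2 - 12*x + 1.14*|x|
L = 4, alpha = 0.1382
Iteration 1: beta = 0.0, y = -1.0149 + 0.0*(-1.0149 + 1.0149) = -1.0149
  grad(y) = -16.0596, v = y - alpha*grad = 1.2045
  prox(v) = soft_thresh(1.2045, 0.1575) = 1.047
Iteration 2: beta = 0.3333, y = 1.047 + 0.3333*(1.047 + 1.0149) = 1.7343
  grad(y) = -5.0629, v = y - alpha*grad = 2.434
  prox(v) = soft_thresh(2.434, 0.1575) = 2.2764
Iteration 3: beta = 0.5, y = 2.2764 + 0.5*(2.2764 - 1.047) = 2.8911
  grad(y) = -0.4354, v = y - alpha*grad = 2.9513
  prox(v) = soft_thresh(2.9513, 0.1575) = 2.7938
Iteration 4: beta = 0.6, y = 2.7938 + 0.6*(2.7938 - 2.2764) = 3.1042
  grad(y) = 0.4167, v = y - alpha*grad = 3.0466
  prox(v) = soft_thresh(3.0466, 0.1575) = 2.889
f(x_4) = 2*2.889^2 - 12*2.889 + 1.14*|2.889| = -14.6819


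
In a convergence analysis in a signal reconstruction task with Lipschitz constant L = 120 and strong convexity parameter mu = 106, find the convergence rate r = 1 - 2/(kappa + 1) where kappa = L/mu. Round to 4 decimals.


Step 1: Compute the condition number.
kappa = L/mu = 120/106 = 1.1321
Step 2: Compute the convergence rate.
r = 1 - 2/(kappa + 1) = 1 - 2*mu/(L + mu) = (L - mu)/(L + mu) = 14/226 = 0.0619


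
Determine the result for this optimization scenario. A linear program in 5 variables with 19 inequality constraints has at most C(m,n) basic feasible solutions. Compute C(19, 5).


Each vertex corresponds to some choice of n active constraints out of m, so the number of vertices is at most C(m, n) = m! / (n!(m-n)!).
m = 19, n = 5
Numerator: 19 * 18 * 17 * 16 * 15
Denominator: 5! = 120
C(19, 5) = 11628


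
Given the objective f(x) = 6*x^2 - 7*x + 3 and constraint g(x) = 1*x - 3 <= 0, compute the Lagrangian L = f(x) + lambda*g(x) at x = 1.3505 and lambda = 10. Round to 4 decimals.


Step 1: Evaluate f(x).
f(1.3505) = 6*1.3505^2 - 7*1.3505 + 3 = 4.4896
Step 2: Evaluate g(x).
g(1.3505) = 1*1.3505 - 3 = -1.6495
Step 3: Compute Lagrangian.
L = 4.4896 + 10*-1.6495 = -12.0054


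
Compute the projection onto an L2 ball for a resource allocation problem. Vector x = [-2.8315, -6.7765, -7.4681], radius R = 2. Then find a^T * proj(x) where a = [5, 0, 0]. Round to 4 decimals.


Step 1: Compute ||x|| (intermediates to 6 decimals).
||x|| = sqrt((-2.8315)^2 + (-6.7765)^2 + (-7.4681)^2) = 10.474295
Step 2: Project.
Since ||x|| > R, scale = R/||x|| = 2/10.474295 = 0.190944, proj(x) = scale * x
proj(x) = [-0.540658, -1.293932, -1.425989]
Step 3: Dot product.
a^T * proj(x) = 5*(-0.540658) + 0*(-1.293932) + 0*(-1.425989) = -2.7033


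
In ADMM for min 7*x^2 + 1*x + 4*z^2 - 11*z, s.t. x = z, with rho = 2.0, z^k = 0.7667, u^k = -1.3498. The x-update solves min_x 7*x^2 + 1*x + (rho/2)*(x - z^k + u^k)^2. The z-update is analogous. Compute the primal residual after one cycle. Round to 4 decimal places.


ADMM iteration with rho = 2.0, z^k = 0.7667, u^k = -1.3498
Step 1: x-update.
Minimize 7*x^2 + 1*x + (2.0/2)*(x - 0.7667 - 1.3498)^2
FOC: (2*7 + 2.0)*x = -1 + 2.0*(0.7667 + 1.3498)
x^{k+1} = 0.2021
Step 2: z-update.
Minimize 4*z^2 - 11*z + (2.0/2)*(0.2021 - z - 1.3498)^2
FOC: (2*4 + 2.0)*z = 11 + 2.0*(0.2021 - 1.3498)
z^{k+1} = 0.8705
Step 3: u-update.
u^{k+1} = -1.3498 + 0.2021 - 0.8705 = -2.0182
Step 4: Primal residual = |0.2021 - 0.8705| = 0.6684


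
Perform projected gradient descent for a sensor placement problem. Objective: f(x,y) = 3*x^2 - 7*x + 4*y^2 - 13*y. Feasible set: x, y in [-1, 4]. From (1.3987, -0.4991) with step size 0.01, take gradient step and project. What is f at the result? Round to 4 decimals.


Step 1: Compute gradient at (1.3987, -0.4991).
grad_x = 2*3*1.3987 - 7 = 1.3922
grad_y = 2*4*-0.4991 - 13 = -16.9928
Step 2: Gradient step.
x_raw = 1.3987 - 0.01*1.3922 = 1.3848
y_raw = -0.4991 - 0.01*-16.9928 = -0.3292
Step 3: Project onto [-1, 4].
x_proj = clip(1.3848) = 1.3848
y_proj = clip(-0.3292) = -0.3292
Step 4: Evaluate f.
f(1.3848, -0.3292) = 0.772


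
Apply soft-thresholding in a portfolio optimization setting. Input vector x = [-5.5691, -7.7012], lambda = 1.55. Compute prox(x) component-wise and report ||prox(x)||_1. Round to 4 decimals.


Soft-thresholding with lambda = 1.55:
prox(-5.5691) = sign(-5.5691)*max(|-5.5691| - 1.55, 0) = -4.0191
prox(-7.7012) = sign(-7.7012)*max(|-7.7012| - 1.55, 0) = -6.1512
prox(x) = [-4.0191, -6.1512]
||prox(x)||_1 = 4.0191 + 6.1512 = 10.1703


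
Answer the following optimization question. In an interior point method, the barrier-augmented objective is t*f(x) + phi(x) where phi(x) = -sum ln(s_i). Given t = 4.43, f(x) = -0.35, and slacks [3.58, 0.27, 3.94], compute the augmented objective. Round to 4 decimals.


Step 1: Compute log-barrier.
ln values: [1.2754, -1.3093, 1.3712]
phi = -(1.2754 - 1.3093 + 1.3712) = -1.3372
Step 2: Compute augmented objective.
t*f(x) = 4.43*-0.35 = -1.5505
Total = -1.5505 - 1.3372 = -2.8877


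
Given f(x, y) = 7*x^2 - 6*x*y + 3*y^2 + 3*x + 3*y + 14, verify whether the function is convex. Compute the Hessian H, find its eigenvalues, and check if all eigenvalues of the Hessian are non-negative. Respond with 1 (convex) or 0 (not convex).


The Hessian of f(x,y) = 7*x^2 - 6*x*y + 3*y^2 + 3*x + 3*y + 14 is:
H = [[14, -6], [-6, 6]]
Trace = 14 + 6 = 20
Determinant = 14*6 - (-6)^2 = 48
Discriminant = (20)^2 - 4*48 = 208.0
Eigenvalues: lambda_1 = 2.7889, lambda_2 = 17.2111
The function is convex.

1


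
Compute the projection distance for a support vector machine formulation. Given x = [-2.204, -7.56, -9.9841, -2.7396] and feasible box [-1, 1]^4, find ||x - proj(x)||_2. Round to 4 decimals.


Project each component onto [-1, 1].
clip(-2.204) = -1.0, clip(-7.56) = -1.0, clip(-9.9841) = -1.0, clip(-2.7396) = -1.0
Projection = [-1.0, -1.0, -1.0, -1.0]
Squared diffs: [1.4496, 43.0336, 80.7141, 3.0262]
Distance = sqrt(128.2235) = 11.3236


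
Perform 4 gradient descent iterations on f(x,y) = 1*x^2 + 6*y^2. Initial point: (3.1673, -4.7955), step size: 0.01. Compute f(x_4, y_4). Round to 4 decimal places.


Gradient descent on f(x,y) = 1*x^2 + 6*y^2.
Starting point: (3.1673, -4.7955), alpha = 0.01
Step 1: grad_x = 2*1*3.1673 = 6.3346, grad_y = 2*6*-4.7955 = -57.546
  x_1 = 3.1673 - 0.01*6.3346 = 3.104
  y_1 = -4.7955 - 0.01*-57.546 = -4.22
Step 2: grad_x = 2*1*3.104 = 6.2079, grad_y = 2*6*-4.22 = -50.6405
  x_2 = 3.104 - 0.01*6.2079 = 3.0419
  y_2 = -4.22 - 0.01*-50.6405 = -3.7136
Step 3: grad_x = 2*1*3.0419 = 6.0837, grad_y = 2*6*-3.7136 = -44.5636
  x_3 = 3.0419 - 0.01*6.0837 = 2.981
  y_3 = -3.7136 - 0.01*-44.5636 = -3.268
Step 4: grad_x = 2*1*2.981 = 5.9621, grad_y = 2*6*-3.268 = -39.216
  x_4 = 2.981 - 0.01*5.9621 = 2.9214
  y_4 = -3.268 - 0.01*-39.216 = -2.8758
f(2.9214, -2.8758) = 1*2.9214^2 + 6*(-2.8758)^2 = 58.1574


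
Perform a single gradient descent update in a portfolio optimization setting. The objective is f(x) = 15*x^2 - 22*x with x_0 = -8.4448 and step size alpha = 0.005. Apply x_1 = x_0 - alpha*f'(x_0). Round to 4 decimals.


We compute the gradient at x_0 and apply the update.
f'(x) = 30*x - 22
f'(-8.4448) = 30*-8.4448 - 22 = -275.344
x_1 = -8.4448 - 0.005*-275.344 = -7.0681


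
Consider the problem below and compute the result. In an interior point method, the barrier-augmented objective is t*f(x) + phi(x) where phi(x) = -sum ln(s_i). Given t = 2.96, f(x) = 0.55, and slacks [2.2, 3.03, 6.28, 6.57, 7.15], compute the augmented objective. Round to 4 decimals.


Step 1: Compute log-barrier.
ln values: [0.7885, 1.1086, 1.8374, 1.8825, 1.9671]
phi = -(0.7885 + 1.1086 + 1.8374 + 1.8825 + 1.9671) = -7.584
Step 2: Compute augmented objective.
t*f(x) = 2.96*0.55 = 1.628
Total = 1.628 - 7.584 = -5.956


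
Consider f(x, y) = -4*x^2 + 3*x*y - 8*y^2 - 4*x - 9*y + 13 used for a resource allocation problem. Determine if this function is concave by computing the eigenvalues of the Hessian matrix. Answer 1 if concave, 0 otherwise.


The Hessian of f(x,y) = -4*x^2 + 3*x*y - 8*y^2 - 4*x - 9*y + 13 is:
H = [[-8, 3], [3, -16]]
Trace = -8 - 16 = -24
Determinant = -8*-16 - (3)^2 = 119
Discriminant = (-24)^2 - 4*119 = 100.0
Eigenvalues: lambda_1 = -17.0, lambda_2 = -7.0
The function is concave.

1


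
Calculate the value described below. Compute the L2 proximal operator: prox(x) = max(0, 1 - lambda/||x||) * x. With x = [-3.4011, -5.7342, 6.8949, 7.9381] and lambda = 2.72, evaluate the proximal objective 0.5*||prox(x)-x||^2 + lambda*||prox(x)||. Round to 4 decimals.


Step 1: Compute ||x||.
||x|| = 12.45
Step 2: Compute scaling factor.
scale = max(0, 1 - 2.72/12.45) = 0.7815
Step 3: prox(x) = [-2.658, -4.4814, 5.3885, 6.2038]
||prox(x)|| = 9.73
Step 4: Proximal objective.
0.5*||prox-x||^2 = 3.6992
lambda*||prox|| = 26.4656
Total = 30.1647


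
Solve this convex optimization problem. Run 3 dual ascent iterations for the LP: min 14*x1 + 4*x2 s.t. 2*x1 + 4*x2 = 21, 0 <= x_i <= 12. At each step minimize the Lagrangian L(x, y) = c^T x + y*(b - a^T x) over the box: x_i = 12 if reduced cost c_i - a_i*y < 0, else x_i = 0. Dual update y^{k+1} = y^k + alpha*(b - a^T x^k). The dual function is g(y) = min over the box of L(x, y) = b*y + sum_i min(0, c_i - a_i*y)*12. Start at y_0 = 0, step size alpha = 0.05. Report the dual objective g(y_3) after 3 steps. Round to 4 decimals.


Dual ascent for LP: min 14*x1 + 4*x2, 2*x1 + 4*x2 = 21, 0 <= x_i <= 12
Step 1: y^k = 0.0, reduced costs: (14.0, 4.0)
  x^k = (0.0, 0.0), subgradient = b - a^T x = 21.0
  y^{k+1} = 0.0 + 0.05*21.0 = 1.05
Step 2: y^k = 1.05, reduced costs: (11.9, -0.2)
  x^k = (0.0, 12.0), subgradient = b - a^T x = -27.0
  y^{k+1} = 1.05 + 0.05*-27.0 = -0.3
Step 3: y^k = -0.3, reduced costs: (14.6, 5.2)
  x^k = (0.0, 0.0), subgradient = b - a^T x = 21.0
  y^{k+1} = -0.3 + 0.05*21.0 = 0.75
Dual objective at y_3 = 0.75: reduced costs (12.5, 1.0), box minimizer x = (0.0, 0.0)
g(y_3) = b*y + (c1 - a1*y)*x1 + (c2 - a2*y)*x2 = 21*0.75 + 12.5*0.0 + 1.0*0.0 = 15.75 + 0.0 + 0.0 = 15.75


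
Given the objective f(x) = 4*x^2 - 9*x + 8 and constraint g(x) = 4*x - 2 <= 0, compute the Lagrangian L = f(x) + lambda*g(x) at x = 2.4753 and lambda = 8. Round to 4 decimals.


Step 1: Evaluate f(x).
f(2.4753) = 4*2.4753^2 - 9*2.4753 + 8 = 10.2307
Step 2: Evaluate g(x).
g(2.4753) = 4*2.4753 - 2 = 7.9012
Step 3: Compute Lagrangian.
L = 10.2307 + 8*7.9012 = 73.4403


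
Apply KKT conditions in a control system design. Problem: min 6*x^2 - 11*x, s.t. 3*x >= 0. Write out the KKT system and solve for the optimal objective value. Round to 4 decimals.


Step 1: Try lambda = 0 (constraint inactive).
Stationarity: 2*6*x - 11 = 0
x* = 11/(2*6) = 11/12 = 0.9167 (rounded; the exact value 11/12 is used below)
Check constraint: 3*0.9167 = 2.7501 >= 0 -- satisfied.
Step 2: Compute optimal value.
f(x*) = 6*(11/12)^2 - 11*(11/12) = -5.0417


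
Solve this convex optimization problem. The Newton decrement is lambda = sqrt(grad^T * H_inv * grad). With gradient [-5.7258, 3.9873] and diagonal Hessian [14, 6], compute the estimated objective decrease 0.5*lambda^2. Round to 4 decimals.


Step 1: H is diagonal, so H^(-1) * g = [-0.409, 0.6646].
Step 2: g^T H^(-1) g = sum_i g_i^2 / H_ii
  = (-5.7258)^2/14 + (3.9873)^2/6
  = 2.3418 + 2.6498 = 4.9915
Step 3: Objective decrease = 0.5 * g^T H^(-1) g = 2.4958


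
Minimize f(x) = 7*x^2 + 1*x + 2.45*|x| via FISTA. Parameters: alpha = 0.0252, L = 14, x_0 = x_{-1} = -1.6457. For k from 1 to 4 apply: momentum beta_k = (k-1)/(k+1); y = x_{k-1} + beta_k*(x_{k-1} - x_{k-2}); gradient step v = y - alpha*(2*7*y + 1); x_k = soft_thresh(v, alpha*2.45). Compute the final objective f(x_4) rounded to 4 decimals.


FISTA on f(x) = 7*x^2 + 1*x + 2.45*|x|
L = 14, alpha = 0.0252
Iteration 1: beta = 0.0, y = -1.6457 + 0.0*(-1.6457 + 1.6457) = -1.6457
  grad(y) = -22.0398, v = y - alpha*grad = -1.0903
  prox(v) = soft_thresh(-1.0903, 0.0617) = -1.0286
Iteration 2: beta = 0.3333, y = -1.0286 + 0.3333*(-1.0286 + 1.6457) = -0.8228
  grad(y) = -10.5198, v = y - alpha*grad = -0.5577
  prox(v) = soft_thresh(-0.5577, 0.0617) = -0.496
Iteration 3: beta = 0.5, y = -0.496 + 0.5*(-0.496 + 1.0286) = -0.2297
  grad(y) = -2.2162, v = y - alpha*grad = -0.1739
  prox(v) = soft_thresh(-0.1739, 0.0617) = -0.1121
Iteration 4: beta = 0.6, y = -0.1121 + 0.6*(-0.1121 + 0.496) = 0.1182
  grad(y) = 2.6545, v = y - alpha*grad = 0.0513
  prox(v) = soft_thresh(0.0513, 0.0617) = 0.0
f(x_4) = 7*0.0^2 + 1*0.0 + 2.45*|0.0| = 0.0


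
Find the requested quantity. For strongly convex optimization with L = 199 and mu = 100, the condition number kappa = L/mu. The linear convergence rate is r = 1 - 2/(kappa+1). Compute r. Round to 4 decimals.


Step 1: Compute the condition number.
kappa = L/mu = 199/100 = 1.99
Step 2: Compute the convergence rate.
r = 1 - 2/(kappa + 1) = 1 - 2*mu/(L + mu) = (L - mu)/(L + mu) = 99/299 = 0.3311


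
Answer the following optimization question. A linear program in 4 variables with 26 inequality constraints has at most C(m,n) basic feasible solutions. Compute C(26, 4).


Each vertex corresponds to some choice of n active constraints out of m, so the number of vertices is at most C(m, n) = m! / (n!(m-n)!).
m = 26, n = 4
Numerator: 26 * 25 * 24 * 23
Denominator: 4! = 24
C(26, 4) = 14950


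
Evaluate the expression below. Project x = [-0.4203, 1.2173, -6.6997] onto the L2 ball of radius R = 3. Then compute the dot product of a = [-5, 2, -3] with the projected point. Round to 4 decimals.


Step 1: Compute ||x|| (intermediates to 6 decimals).
||x|| = sqrt((-0.4203)^2 + 1.2173^2 + (-6.6997)^2) = 6.822349
Step 2: Project.
Since ||x|| > R, scale = R/||x|| = 3/6.822349 = 0.439731, proj(x) = scale * x
proj(x) = [-0.184819, 0.535285, -2.946066]
Step 3: Dot product.
a^T * proj(x) = -5*(-0.184819) + 2*0.535285 - 3*(-2.946066) = 10.8329


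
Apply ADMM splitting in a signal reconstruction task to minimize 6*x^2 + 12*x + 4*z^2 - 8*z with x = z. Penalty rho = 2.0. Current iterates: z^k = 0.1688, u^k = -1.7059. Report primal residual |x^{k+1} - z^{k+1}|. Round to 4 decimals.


ADMM iteration with rho = 2.0, z^k = 0.1688, u^k = -1.7059
Step 1: x-update.
Minimize 6*x^2 + 12*x + (2.0/2)*(x - 0.1688 - 1.7059)^2
FOC: (2*6 + 2.0)*x = -12 + 2.0*(0.1688 + 1.7059)
x^{k+1} = -0.5893
Step 2: z-update.
Minimize 4*z^2 - 8*z + (2.0/2)*(-0.5893 - z - 1.7059)^2
FOC: (2*4 + 2.0)*z = 8 + 2.0*(-0.5893 - 1.7059)
z^{k+1} = 0.341
Step 3: u-update.
u^{k+1} = -1.7059 - 0.5893 - 0.341 = -2.6362
Step 4: Primal residual = |-0.5893 - 0.341| = 0.9303


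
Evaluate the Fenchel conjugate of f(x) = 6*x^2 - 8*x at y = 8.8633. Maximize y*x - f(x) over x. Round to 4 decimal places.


f*(y) = sup_x {y*x - a*x^2 - b*x} = sup_x {(y-b)*x - a*x^2}
FOC: (y - b) - 2a*x = 0 => x* = (y - b)/(2a)
x* = (8.8633 + 8)/(2*6) = 1.4053
f*(8.8633) = (y-b)^2/(4a) = (8.8633 + 8)^2/(4*6)
= 284.3709/24 = 11.8488


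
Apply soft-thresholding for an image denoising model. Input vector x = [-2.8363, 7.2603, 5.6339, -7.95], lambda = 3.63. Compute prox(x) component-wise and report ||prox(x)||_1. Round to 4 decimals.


Soft-thresholding with lambda = 3.63:
prox(-2.8363) = sign(-2.8363)*max(|-2.8363| - 3.63, 0) = 0.0
prox(7.2603) = sign(7.2603)*max(|7.2603| - 3.63, 0) = 3.6303
prox(5.6339) = sign(5.6339)*max(|5.6339| - 3.63, 0) = 2.0039
prox(-7.95) = sign(-7.95)*max(|-7.95| - 3.63, 0) = -4.32
prox(x) = [0.0, 3.6303, 2.0039, -4.32]
||prox(x)||_1 = 0.0 + 3.6303 + 2.0039 + 4.32 = 9.9542


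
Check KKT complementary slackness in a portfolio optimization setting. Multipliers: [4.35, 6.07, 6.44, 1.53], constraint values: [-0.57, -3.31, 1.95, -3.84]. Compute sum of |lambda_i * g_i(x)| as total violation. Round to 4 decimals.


KKT complementary slackness check:
lambda_1 * g_1 = 4.35 * -0.57 = -2.4795
lambda_2 * g_2 = 6.07 * -3.31 = -20.0917
lambda_3 * g_3 = 6.44 * 1.95 = 12.558
lambda_4 * g_4 = 1.53 * -3.84 = -5.8752
Total violation = 2.4795 + 20.0917 + 12.558 + 5.8752 = 41.0044


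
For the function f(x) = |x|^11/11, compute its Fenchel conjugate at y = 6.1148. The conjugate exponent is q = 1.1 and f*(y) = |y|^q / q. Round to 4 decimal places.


The conjugate exponent q satisfies 1/p + 1/q = 1.
p = 11, so q = 11/(11 - 1) = 1.1
|y|^q = 6.1148^1.1 = 7.3286
f*(6.1148) = 7.3286 / 1.1 = 6.6624


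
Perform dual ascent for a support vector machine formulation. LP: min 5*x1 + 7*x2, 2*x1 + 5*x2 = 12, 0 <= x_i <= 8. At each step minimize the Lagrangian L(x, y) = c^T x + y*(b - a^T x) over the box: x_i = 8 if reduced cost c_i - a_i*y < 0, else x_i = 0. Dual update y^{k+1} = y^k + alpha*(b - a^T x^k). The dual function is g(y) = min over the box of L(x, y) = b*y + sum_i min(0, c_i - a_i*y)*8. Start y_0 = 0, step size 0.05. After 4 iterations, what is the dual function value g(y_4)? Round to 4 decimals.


Dual ascent for LP: min 5*x1 + 7*x2, 2*x1 + 5*x2 = 12, 0 <= x_i <= 8
Step 1: y^k = 0.0, reduced costs: (5.0, 7.0)
  x^k = (0.0, 0.0), subgradient = b - a^T x = 12.0
  y^{k+1} = 0.0 + 0.05*12.0 = 0.6
Step 2: y^k = 0.6, reduced costs: (3.8, 4.0)
  x^k = (0.0, 0.0), subgradient = b - a^T x = 12.0
  y^{k+1} = 0.6 + 0.05*12.0 = 1.2
Step 3: y^k = 1.2, reduced costs: (2.6, 1.0)
  x^k = (0.0, 0.0), subgradient = b - a^T x = 12.0
  y^{k+1} = 1.2 + 0.05*12.0 = 1.8
Step 4: y^k = 1.8, reduced costs: (1.4, -2.0)
  x^k = (0.0, 8.0), subgradient = b - a^T x = -28.0
  y^{k+1} = 1.8 + 0.05*-28.0 = 0.4
Dual objective at y_4 = 0.4: reduced costs (4.2, 5.0), box minimizer x = (0.0, 0.0)
g(y_4) = b*y + (c1 - a1*y)*x1 + (c2 - a2*y)*x2 = 12*0.4 + 4.2*0.0 + 5.0*0.0 = 4.8 + 0.0 + 0.0 = 4.8


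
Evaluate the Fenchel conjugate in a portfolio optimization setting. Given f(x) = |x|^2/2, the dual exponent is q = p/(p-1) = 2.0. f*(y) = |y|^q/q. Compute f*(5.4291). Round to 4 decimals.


The conjugate exponent q satisfies 1/p + 1/q = 1.
p = 2, so q = 2/(2 - 1) = 2.0
|y|^q = 5.4291^2.0 = 29.4751
f*(5.4291) = 29.4751 / 2.0 = 14.7376


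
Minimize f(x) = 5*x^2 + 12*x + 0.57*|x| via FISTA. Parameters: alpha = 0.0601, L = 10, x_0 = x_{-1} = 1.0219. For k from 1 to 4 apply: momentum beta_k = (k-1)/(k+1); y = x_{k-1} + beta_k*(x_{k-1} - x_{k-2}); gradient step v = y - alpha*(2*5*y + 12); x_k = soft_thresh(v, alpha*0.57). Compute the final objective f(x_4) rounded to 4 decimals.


FISTA on f(x) = 5*x^2 + 12*x + 0.57*|x|
L = 10, alpha = 0.0601
Iteration 1: beta = 0.0, y = 1.0219 + 0.0*(1.0219 - 1.0219) = 1.0219
  grad(y) = 22.219, v = y - alpha*grad = -0.3135
  prox(v) = soft_thresh(-0.3135, 0.0343) = -0.2792
Iteration 2: beta = 0.3333, y = -0.2792 + 0.3333*(-0.2792 - 1.0219) = -0.7129
  grad(y) = 4.8709, v = y - alpha*grad = -1.0056
  prox(v) = soft_thresh(-1.0056, 0.0343) = -0.9714
Iteration 3: beta = 0.5, y = -0.9714 + 0.5*(-0.9714 + 0.2792) = -1.3175
  grad(y) = -1.1749, v = y - alpha*grad = -1.2469
  prox(v) = soft_thresh(-1.2469, 0.0343) = -1.2126
Iteration 4: beta = 0.6, y = -1.2126 + 0.6*(-1.2126 + 0.9714) = -1.3574
  grad(y) = -1.5736, v = y - alpha*grad = -1.2628
  prox(v) = soft_thresh(-1.2628, 0.0343) = -1.2285
f(x_4) = 5*(-1.2285)^2 + 12*(-1.2285) + 0.57*|-1.2285| = -6.4957


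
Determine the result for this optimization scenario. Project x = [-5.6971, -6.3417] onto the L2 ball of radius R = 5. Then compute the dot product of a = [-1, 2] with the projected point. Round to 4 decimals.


Step 1: Compute ||x|| (intermediates to 6 decimals).
||x|| = sqrt((-5.6971)^2 + (-6.3417)^2) = 8.524911
Step 2: Project.
Since ||x|| > R, scale = R/||x|| = 5/8.524911 = 0.586516, proj(x) = scale * x
proj(x) = [-3.34144, -3.719509]
Step 3: Dot product.
a^T * proj(x) = -1*(-3.34144) + 2*(-3.719509) = -4.0976


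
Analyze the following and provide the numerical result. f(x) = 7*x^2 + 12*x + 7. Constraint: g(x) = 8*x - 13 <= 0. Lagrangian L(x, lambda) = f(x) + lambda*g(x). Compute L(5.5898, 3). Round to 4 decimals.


Step 1: Evaluate f(x).
f(5.5898) = 7*5.5898^2 + 12*5.5898 + 7 = 292.7986
Step 2: Evaluate g(x).
g(5.5898) = 8*5.5898 - 13 = 31.7184
Step 3: Compute Lagrangian.
L = 292.7986 + 3*31.7184 = 387.9538


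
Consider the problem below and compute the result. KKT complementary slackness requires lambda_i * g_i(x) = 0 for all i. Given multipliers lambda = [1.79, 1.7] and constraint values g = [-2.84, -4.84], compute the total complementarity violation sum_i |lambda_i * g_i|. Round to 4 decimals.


KKT complementary slackness check:
lambda_1 * g_1 = 1.79 * -2.84 = -5.0836
lambda_2 * g_2 = 1.7 * -4.84 = -8.228
Total violation = 5.0836 + 8.228 = 13.3116


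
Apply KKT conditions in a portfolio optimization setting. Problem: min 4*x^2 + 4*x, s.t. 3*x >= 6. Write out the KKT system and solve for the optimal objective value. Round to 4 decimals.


Step 1: Try lambda = 0 (constraint inactive).
x_unc = -4/(2*4) = -0.5
Check: 3*-0.5 = -1.5 < 6 -- violated!
Step 2: Constraint must be active: 3*x = 6
x* = 6/3 = 2.0
lambda = (2*4*2.0 + 4)/3 = 6.6667
Step 3: Compute optimal value.
f(x*) = 4*2.0^2 + 4*2.0 = 24.0


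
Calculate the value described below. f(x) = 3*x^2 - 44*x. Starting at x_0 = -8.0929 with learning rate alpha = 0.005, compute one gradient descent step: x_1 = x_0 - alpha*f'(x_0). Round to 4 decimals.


We compute the gradient at x_0 and apply the update.
f'(x) = 6*x - 44
f'(-8.0929) = 6*-8.0929 - 44 = -92.5574
x_1 = -8.0929 - 0.005*-92.5574 = -7.6301


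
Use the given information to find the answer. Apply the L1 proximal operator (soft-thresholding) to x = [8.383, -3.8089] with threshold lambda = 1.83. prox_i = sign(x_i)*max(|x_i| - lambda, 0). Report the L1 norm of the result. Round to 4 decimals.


Soft-thresholding with lambda = 1.83:
prox(8.383) = sign(8.383)*max(|8.383| - 1.83, 0) = 6.553
prox(-3.8089) = sign(-3.8089)*max(|-3.8089| - 1.83, 0) = -1.9789
prox(x) = [6.553, -1.9789]
||prox(x)||_1 = 6.553 + 1.9789 = 8.5319


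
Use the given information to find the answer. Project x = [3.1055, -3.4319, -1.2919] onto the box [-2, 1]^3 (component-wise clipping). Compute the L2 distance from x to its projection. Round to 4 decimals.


Project each component onto [-2, 1].
clip(3.1055) = 1.0, clip(-3.4319) = -2.0, clip(-1.2919) = -1.2919
Projection = [1.0, -2.0, -1.2919]
Squared diffs: [4.4331, 2.0503, 0.0]
Distance = sqrt(6.4834) = 2.5463


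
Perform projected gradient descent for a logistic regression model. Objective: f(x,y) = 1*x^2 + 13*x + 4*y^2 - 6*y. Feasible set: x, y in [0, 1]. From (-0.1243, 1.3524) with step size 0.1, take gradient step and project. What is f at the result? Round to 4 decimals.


Step 1: Compute gradient at (-0.1243, 1.3524).
grad_x = 2*1*-0.1243 + 13 = 12.7514
grad_y = 2*4*1.3524 - 6 = 4.8192
Step 2: Gradient step.
x_raw = -0.1243 - 0.1*12.7514 = -1.3994
y_raw = 1.3524 - 0.1*4.8192 = 0.8705
Step 3: Project onto [0, 1].
x_proj = clip(-1.3994) = 0.0
y_proj = clip(0.8705) = 0.8705
Step 4: Evaluate f.
f(0.0, 0.8705) = -2.1919


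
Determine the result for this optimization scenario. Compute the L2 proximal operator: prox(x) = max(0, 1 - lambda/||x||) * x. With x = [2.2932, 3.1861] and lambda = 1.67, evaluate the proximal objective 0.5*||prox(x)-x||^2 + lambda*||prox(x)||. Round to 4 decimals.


Step 1: Compute ||x||.
||x|| = 3.9256
Step 2: Compute scaling factor.
scale = max(0, 1 - 1.67/3.9256) = 0.5746
Step 3: prox(x) = [1.3176, 1.8307]
||prox(x)|| = 2.2556
Step 4: Proximal objective.
0.5*||prox-x||^2 = 1.3945
lambda*||prox|| = 3.7669
Total = 5.1612


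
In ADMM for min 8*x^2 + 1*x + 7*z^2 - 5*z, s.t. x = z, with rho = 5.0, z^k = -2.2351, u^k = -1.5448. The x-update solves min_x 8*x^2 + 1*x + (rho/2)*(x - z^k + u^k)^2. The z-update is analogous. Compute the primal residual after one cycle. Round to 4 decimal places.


ADMM iteration with rho = 5.0, z^k = -2.2351, u^k = -1.5448
Step 1: x-update.
Minimize 8*x^2 + 1*x + (5.0/2)*(x + 2.2351 - 1.5448)^2
FOC: (2*8 + 5.0)*x = -1 + 5.0*(-2.2351 + 1.5448)
x^{k+1} = -0.212
Step 2: z-update.
Minimize 7*z^2 - 5*z + (5.0/2)*(-0.212 - z - 1.5448)^2
FOC: (2*7 + 5.0)*z = 5 + 5.0*(-0.212 - 1.5448)
z^{k+1} = -0.1992
Step 3: u-update.
u^{k+1} = -1.5448 - 0.212 + 0.1992 = -1.5576
Step 4: Primal residual = |-0.212 + 0.1992| = 0.0128


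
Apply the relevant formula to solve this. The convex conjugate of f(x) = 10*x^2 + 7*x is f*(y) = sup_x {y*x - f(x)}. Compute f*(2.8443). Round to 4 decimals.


f*(y) = sup_x {y*x - a*x^2 - b*x} = sup_x {(y-b)*x - a*x^2}
FOC: (y - b) - 2a*x = 0 => x* = (y - b)/(2a)
x* = (2.8443 - 7)/(2*10) = -0.2078
f*(2.8443) = (y-b)^2/(4a) = (2.8443 - 7)^2/(4*10)
= 17.2698/40 = 0.4317


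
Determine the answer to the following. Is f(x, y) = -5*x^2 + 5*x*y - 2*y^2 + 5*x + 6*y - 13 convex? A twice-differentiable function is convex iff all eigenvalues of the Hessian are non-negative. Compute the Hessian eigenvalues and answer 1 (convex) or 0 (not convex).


The Hessian of f(x,y) = -5*x^2 + 5*x*y - 2*y^2 + 5*x + 6*y - 13 is:
H = [[-10, 5], [5, -4]]
Trace = -10 - 4 = -14
Determinant = -10*-4 - (5)^2 = 15
Discriminant = (-14)^2 - 4*15 = 136.0
Eigenvalues: lambda_1 = -12.831, lambda_2 = -1.169
The function is not convex.

0


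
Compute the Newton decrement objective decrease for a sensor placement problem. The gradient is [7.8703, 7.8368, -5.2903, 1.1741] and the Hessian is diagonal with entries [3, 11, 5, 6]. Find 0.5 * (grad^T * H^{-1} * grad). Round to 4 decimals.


Step 1: H is diagonal, so H^(-1) * g = [2.6234, 0.7124, -1.0581, 0.1957].
Step 2: g^T H^(-1) g = sum_i g_i^2 / H_ii
  = (7.8703)^2/3 + (7.8368)^2/11 + (-5.2903)^2/5 + (1.1741)^2/6
  = 20.6472 + 5.5832 + 5.5975 + 0.2298 = 32.0576
Step 3: Objective decrease = 0.5 * g^T H^(-1) g = 16.0288


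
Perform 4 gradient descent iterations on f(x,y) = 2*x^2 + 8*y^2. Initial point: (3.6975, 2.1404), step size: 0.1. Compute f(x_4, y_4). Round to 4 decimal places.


Gradient descent on f(x,y) = 2*x^2 + 8*y^2.
Starting point: (3.6975, 2.1404), alpha = 0.1
Step 1: grad_x = 2*2*3.6975 = 14.79, grad_y = 2*8*2.1404 = 34.2464
  x_1 = 3.6975 - 0.1*14.79 = 2.2185
  y_1 = 2.1404 - 0.1*34.2464 = -1.2842
Step 2: grad_x = 2*2*2.2185 = 8.874, grad_y = 2*8*-1.2842 = -20.5478
  x_2 = 2.2185 - 0.1*8.874 = 1.3311
  y_2 = -1.2842 - 0.1*-20.5478 = 0.7705
Step 3: grad_x = 2*2*1.3311 = 5.3244, grad_y = 2*8*0.7705 = 12.3287
  x_3 = 1.3311 - 0.1*5.3244 = 0.7987
  y_3 = 0.7705 - 0.1*12.3287 = -0.4623
Step 4: grad_x = 2*2*0.7987 = 3.1946, grad_y = 2*8*-0.4623 = -7.3972
  x_4 = 0.7987 - 0.1*3.1946 = 0.4792
  y_4 = -0.4623 - 0.1*-7.3972 = 0.2774
f(0.4792, 0.2774) = 2*0.4792^2 + 8*0.2774^2 = 1.0748


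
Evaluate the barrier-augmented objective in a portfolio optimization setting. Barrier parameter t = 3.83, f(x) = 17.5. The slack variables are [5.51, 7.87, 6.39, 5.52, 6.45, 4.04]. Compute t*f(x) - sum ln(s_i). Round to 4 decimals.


Step 1: Compute log-barrier.
ln values: [1.7066, 2.0631, 1.8547, 1.7084, 1.8641, 1.3962]
phi = -(1.7066 + 2.0631 + 1.8547 + 1.7084 + 1.8641 + 1.3962) = -10.5931
Step 2: Compute augmented objective.
t*f(x) = 3.83*17.5 = 67.025
Total = 67.025 - 10.5931 = 56.4319


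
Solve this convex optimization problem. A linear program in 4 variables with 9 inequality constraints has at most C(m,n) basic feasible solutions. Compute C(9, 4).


Each vertex corresponds to some choice of n active constraints out of m, so the number of vertices is at most C(m, n) = m! / (n!(m-n)!).
m = 9, n = 4
Numerator: 9 * 8 * 7 * 6
Denominator: 4! = 24
C(9, 4) = 126


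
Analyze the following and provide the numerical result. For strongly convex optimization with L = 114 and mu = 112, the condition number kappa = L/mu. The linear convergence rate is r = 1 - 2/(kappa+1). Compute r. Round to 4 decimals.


Step 1: Compute the condition number.
kappa = L/mu = 114/112 = 1.0179
Step 2: Compute the convergence rate.
r = 1 - 2/(kappa + 1) = 1 - 2*mu/(L + mu) = (L - mu)/(L + mu) = 2/226 = 0.0088


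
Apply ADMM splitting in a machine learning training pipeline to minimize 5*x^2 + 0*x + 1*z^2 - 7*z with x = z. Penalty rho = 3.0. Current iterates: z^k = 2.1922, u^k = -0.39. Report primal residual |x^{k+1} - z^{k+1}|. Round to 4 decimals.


ADMM iteration with rho = 3.0, z^k = 2.1922, u^k = -0.39
Step 1: x-update.
Minimize 5*x^2 + 0*x + (3.0/2)*(x - 2.1922 - 0.39)^2
FOC: (2*5 + 3.0)*x = 0 + 3.0*(2.1922 + 0.39)
x^{k+1} = 0.5959
Step 2: z-update.
Minimize 1*z^2 - 7*z + (3.0/2)*(0.5959 - z - 0.39)^2
FOC: (2*1 + 3.0)*z = 7 + 3.0*(0.5959 - 0.39)
z^{k+1} = 1.5235
Step 3: u-update.
u^{k+1} = -0.39 + 0.5959 - 1.5235 = -1.3176
Step 4: Primal residual = |0.5959 - 1.5235| = 0.9276


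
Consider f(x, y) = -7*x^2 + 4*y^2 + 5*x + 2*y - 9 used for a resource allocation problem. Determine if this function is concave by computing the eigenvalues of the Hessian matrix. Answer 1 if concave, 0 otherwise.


The Hessian of f(x,y) = -7*x^2 + 4*y^2 + 5*x + 2*y - 9 is:
H = [[-14, 0], [0, 8]]
Trace = -14 + 8 = -6
Determinant = -14*8 - (0)^2 = -112
Discriminant = (-6)^2 - 4*-112 = 484.0
Eigenvalues: lambda_1 = -14.0, lambda_2 = 8.0
The function is not concave.

0


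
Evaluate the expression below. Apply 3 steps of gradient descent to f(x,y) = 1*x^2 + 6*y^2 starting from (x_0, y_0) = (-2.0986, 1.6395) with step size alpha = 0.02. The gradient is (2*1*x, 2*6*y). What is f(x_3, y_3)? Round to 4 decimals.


Gradient descent on f(x,y) = 1*x^2 + 6*y^2.
Starting point: (-2.0986, 1.6395), alpha = 0.02
Step 1: grad_x = 2*1*-2.0986 = -4.1972, grad_y = 2*6*1.6395 = 19.674
  x_1 = -2.0986 - 0.02*-4.1972 = -2.0147
  y_1 = 1.6395 - 0.02*19.674 = 1.246
Step 2: grad_x = 2*1*-2.0147 = -4.0293, grad_y = 2*6*1.246 = 14.9522
  x_2 = -2.0147 - 0.02*-4.0293 = -1.9341
  y_2 = 1.246 - 0.02*14.9522 = 0.947
Step 3: grad_x = 2*1*-1.9341 = -3.8681, grad_y = 2*6*0.947 = 11.3637
  x_3 = -1.9341 - 0.02*-3.8681 = -1.8567
  y_3 = 0.947 - 0.02*11.3637 = 0.7197
f(-1.8567, 0.7197) = 1*(-1.8567)^2 + 6*0.7197^2 = 6.5552


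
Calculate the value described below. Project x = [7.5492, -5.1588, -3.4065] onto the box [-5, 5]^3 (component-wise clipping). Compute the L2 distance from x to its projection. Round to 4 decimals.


Project each component onto [-5, 5].
clip(7.5492) = 5.0, clip(-5.1588) = -5.0, clip(-3.4065) = -3.4065
Projection = [5.0, -5.0, -3.4065]
Squared diffs: [6.4984, 0.0252, 0.0]
Distance = sqrt(6.5236) = 2.5541


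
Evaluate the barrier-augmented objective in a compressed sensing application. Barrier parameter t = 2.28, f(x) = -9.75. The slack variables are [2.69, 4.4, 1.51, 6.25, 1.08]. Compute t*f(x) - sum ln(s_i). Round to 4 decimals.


Step 1: Compute log-barrier.
ln values: [0.9895, 1.4816, 0.4121, 1.8326, 0.077]
phi = -(0.9895 + 1.4816 + 0.4121 + 1.8326 + 0.077) = -4.7928
Step 2: Compute augmented objective.
t*f(x) = 2.28*-9.75 = -22.23
Total = -22.23 - 4.7928 = -27.0228


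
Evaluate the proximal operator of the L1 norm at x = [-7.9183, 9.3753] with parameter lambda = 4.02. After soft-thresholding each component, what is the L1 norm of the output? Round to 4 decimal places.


Soft-thresholding with lambda = 4.02:
prox(-7.9183) = sign(-7.9183)*max(|-7.9183| - 4.02, 0) = -3.8983
prox(9.3753) = sign(9.3753)*max(|9.3753| - 4.02, 0) = 5.3553
prox(x) = [-3.8983, 5.3553]
||prox(x)||_1 = 3.8983 + 5.3553 = 9.2536


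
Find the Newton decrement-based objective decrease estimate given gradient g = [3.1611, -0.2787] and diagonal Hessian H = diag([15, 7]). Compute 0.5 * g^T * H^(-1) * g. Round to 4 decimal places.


Step 1: H is diagonal, so H^(-1) * g = [0.2107, -0.0398].
Step 2: g^T H^(-1) g = sum_i g_i^2 / H_ii
  = (3.1611)^2/15 + (-0.2787)^2/7
  = 0.6662 + 0.0111 = 0.6773
Step 3: Objective decrease = 0.5 * g^T H^(-1) g = 0.3386


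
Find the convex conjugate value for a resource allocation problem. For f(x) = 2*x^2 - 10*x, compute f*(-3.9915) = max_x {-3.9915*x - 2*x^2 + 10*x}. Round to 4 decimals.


f*(y) = sup_x {y*x - a*x^2 - b*x} = sup_x {(y-b)*x - a*x^2}
FOC: (y - b) - 2a*x = 0 => x* = (y - b)/(2a)
x* = (-3.9915 + 10)/(2*2) = 1.5021
f*(-3.9915) = (y-b)^2/(4a) = (-3.9915 + 10)^2/(4*2)
= 36.1021/8 = 4.5128


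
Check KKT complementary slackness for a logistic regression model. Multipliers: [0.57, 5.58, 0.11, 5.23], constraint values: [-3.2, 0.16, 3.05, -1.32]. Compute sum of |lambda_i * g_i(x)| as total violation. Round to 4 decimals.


KKT complementary slackness check:
lambda_1 * g_1 = 0.57 * -3.2 = -1.824
lambda_2 * g_2 = 5.58 * 0.16 = 0.8928
lambda_3 * g_3 = 0.11 * 3.05 = 0.3355
lambda_4 * g_4 = 5.23 * -1.32 = -6.9036
Total violation = 1.824 + 0.8928 + 0.3355 + 6.9036 = 9.9559


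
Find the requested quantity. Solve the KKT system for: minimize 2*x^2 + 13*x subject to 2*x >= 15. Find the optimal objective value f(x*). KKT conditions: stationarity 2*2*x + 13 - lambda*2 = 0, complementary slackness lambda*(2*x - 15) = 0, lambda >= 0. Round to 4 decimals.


Step 1: Try lambda = 0 (constraint inactive).
x_unc = -13/(2*2) = -3.25
Check: 2*-3.25 = -6.5 < 15 -- violated!
Step 2: Constraint must be active: 2*x = 15
x* = 15/2 = 7.5
lambda = (2*2*7.5 + 13)/2 = 21.5
Step 3: Compute optimal value.
f(x*) = 2*7.5^2 + 13*7.5 = 210.0


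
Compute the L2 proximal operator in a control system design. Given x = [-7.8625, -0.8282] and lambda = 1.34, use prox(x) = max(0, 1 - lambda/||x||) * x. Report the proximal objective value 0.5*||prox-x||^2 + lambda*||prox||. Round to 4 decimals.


Step 1: Compute ||x||.
||x|| = 7.906
Step 2: Compute scaling factor.
scale = max(0, 1 - 1.34/7.906) = 0.8305
Step 3: prox(x) = [-6.5299, -0.6878]
||prox(x)|| = 6.566
Step 4: Proximal objective.
0.5*||prox-x||^2 = 0.8978
lambda*||prox|| = 8.7984
Total = 9.6962


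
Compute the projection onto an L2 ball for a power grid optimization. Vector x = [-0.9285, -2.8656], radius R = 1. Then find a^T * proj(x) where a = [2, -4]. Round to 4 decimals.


Step 1: Compute ||x|| (intermediates to 6 decimals).
||x|| = sqrt((-0.9285)^2 + (-2.8656)^2) = 3.012271
Step 2: Project.
Since ||x|| > R, scale = R/||x|| = 1/3.012271 = 0.331975, proj(x) = scale * x
proj(x) = [-0.308239, -0.951308]
Step 3: Dot product.
a^T * proj(x) = 2*(-0.308239) - 4*(-0.951308) = 3.1888


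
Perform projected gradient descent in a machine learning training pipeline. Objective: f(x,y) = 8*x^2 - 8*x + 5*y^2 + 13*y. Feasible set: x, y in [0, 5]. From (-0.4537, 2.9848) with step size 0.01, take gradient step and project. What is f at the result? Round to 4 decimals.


Step 1: Compute gradient at (-0.4537, 2.9848).
grad_x = 2*8*-0.4537 - 8 = -15.2592
grad_y = 2*5*2.9848 + 13 = 42.848
Step 2: Gradient step.
x_raw = -0.4537 - 0.01*-15.2592 = -0.3011
y_raw = 2.9848 - 0.01*42.848 = 2.5563
Step 3: Project onto [0, 5].
x_proj = clip(-0.3011) = 0.0
y_proj = clip(2.5563) = 2.5563
Step 4: Evaluate f.
f(0.0, 2.5563) = 65.906


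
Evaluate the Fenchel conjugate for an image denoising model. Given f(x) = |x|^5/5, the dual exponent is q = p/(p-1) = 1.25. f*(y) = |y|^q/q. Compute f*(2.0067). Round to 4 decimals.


The conjugate exponent q satisfies 1/p + 1/q = 1.
p = 5, so q = 5/(5 - 1) = 1.25
|y|^q = 2.0067^1.25 = 2.3884
f*(2.0067) = 2.3884 / 1.25 = 1.9107


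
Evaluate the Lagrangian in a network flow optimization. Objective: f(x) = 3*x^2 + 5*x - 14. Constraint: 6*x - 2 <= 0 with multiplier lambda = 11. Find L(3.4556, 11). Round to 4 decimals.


Step 1: Evaluate f(x).
f(3.4556) = 3*3.4556^2 + 5*3.4556 - 14 = 39.1015
Step 2: Evaluate g(x).
g(3.4556) = 6*3.4556 - 2 = 18.7336
Step 3: Compute Lagrangian.
L = 39.1015 + 11*18.7336 = 245.1711


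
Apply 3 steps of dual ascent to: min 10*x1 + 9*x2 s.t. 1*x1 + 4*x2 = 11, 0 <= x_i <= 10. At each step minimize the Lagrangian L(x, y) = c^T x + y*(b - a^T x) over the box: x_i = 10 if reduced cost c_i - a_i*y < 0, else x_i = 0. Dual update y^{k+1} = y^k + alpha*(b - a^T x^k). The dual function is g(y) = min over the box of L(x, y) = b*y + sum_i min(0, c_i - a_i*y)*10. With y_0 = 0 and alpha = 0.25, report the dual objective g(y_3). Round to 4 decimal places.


Dual ascent for LP: min 10*x1 + 9*x2, 1*x1 + 4*x2 = 11, 0 <= x_i <= 10
Step 1: y^k = 0.0, reduced costs: (10.0, 9.0)
  x^k = (0.0, 0.0), subgradient = b - a^T x = 11.0
  y^{k+1} = 0.0 + 0.25*11.0 = 2.75
Step 2: y^k = 2.75, reduced costs: (7.25, -2.0)
  x^k = (0.0, 10.0), subgradient = b - a^T x = -29.0
  y^{k+1} = 2.75 + 0.25*-29.0 = -4.5
Step 3: y^k = -4.5, reduced costs: (14.5, 27.0)
  x^k = (0.0, 0.0), subgradient = b - a^T x = 11.0
  y^{k+1} = -4.5 + 0.25*11.0 = -1.75
Dual objective at y_3 = -1.75: reduced costs (11.75, 16.0), box minimizer x = (0.0, 0.0)
g(y_3) = b*y + (c1 - a1*y)*x1 + (c2 - a2*y)*x2 = 11*(-1.75) + 11.75*0.0 + 16.0*0.0 = -19.25 + 0.0 + 0.0 = -19.25


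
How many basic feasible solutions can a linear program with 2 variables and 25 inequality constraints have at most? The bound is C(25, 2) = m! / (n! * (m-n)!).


Each vertex corresponds to some choice of n active constraints out of m, so the number of vertices is at most C(m, n) = m! / (n!(m-n)!).
m = 25, n = 2
Numerator: 25 * 24
Denominator: 2! = 2
C(25, 2) = 300


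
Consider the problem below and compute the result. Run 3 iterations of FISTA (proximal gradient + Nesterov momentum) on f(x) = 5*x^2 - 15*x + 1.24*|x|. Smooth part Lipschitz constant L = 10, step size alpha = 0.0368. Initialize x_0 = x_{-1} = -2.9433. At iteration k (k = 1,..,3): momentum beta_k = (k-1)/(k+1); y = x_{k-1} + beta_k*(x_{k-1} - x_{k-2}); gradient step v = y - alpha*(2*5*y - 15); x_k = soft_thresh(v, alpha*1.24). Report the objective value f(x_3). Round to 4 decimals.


FISTA on f(x) = 5*x^2 - 15*x + 1.24*|x|
L = 10, alpha = 0.0368
Iteration 1: beta = 0.0, y = -2.9433 + 0.0*(-2.9433 + 2.9433) = -2.9433
  grad(y) = -44.433, v = y - alpha*grad = -1.3082
  prox(v) = soft_thresh(-1.3082, 0.0456) = -1.2625
Iteration 2: beta = 0.3333, y = -1.2625 + 0.3333*(-1.2625 + 2.9433) = -0.7023
  grad(y) = -22.0228, v = y - alpha*grad = 0.1082
  prox(v) = soft_thresh(0.1082, 0.0456) = 0.0625
Iteration 3: beta = 0.5, y = 0.0625 + 0.5*(0.0625 + 1.2625) = 0.7251
  grad(y) = -7.7494, v = y - alpha*grad = 1.0102
  prox(v) = soft_thresh(1.0102, 0.0456) = 0.9646
f(x_3) = 5*0.9646^2 - 15*0.9646 + 1.24*|0.9646| = -8.6207
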